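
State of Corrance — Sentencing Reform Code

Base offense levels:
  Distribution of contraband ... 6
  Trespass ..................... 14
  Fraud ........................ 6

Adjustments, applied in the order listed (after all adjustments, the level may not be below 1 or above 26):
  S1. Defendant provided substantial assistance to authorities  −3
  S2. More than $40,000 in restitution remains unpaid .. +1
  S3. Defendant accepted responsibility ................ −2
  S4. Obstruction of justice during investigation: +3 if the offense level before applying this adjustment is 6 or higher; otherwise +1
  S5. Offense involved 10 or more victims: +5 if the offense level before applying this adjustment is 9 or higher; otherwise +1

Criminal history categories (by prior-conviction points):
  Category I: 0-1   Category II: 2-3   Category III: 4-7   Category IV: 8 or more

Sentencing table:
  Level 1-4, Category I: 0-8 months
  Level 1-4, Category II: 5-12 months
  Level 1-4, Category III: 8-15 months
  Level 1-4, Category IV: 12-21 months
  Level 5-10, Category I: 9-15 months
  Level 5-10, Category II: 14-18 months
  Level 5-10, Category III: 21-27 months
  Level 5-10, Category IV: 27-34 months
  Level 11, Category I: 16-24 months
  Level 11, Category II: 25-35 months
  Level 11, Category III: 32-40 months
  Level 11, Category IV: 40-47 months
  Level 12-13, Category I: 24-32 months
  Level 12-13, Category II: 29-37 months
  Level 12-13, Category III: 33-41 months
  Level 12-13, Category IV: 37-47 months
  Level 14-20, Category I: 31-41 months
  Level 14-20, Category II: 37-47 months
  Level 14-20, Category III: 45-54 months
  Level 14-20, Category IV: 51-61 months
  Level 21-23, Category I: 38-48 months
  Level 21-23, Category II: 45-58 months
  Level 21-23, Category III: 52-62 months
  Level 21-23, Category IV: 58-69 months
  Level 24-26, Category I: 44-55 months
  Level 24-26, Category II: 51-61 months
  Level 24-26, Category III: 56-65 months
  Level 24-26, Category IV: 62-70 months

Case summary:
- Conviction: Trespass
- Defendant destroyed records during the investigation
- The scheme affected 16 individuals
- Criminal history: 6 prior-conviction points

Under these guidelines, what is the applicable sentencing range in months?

52-62 months

Base offense level for trespass: 14.
S2 does not apply.
S4 applies (level before this adjustment is 14 ≥ 6, so +3): 14 + 3 = 17.
S5 applies (level before this adjustment is 17 ≥ 9, so +5): 17 + 5 = 22.
Final offense level: 22.
Criminal history: 6 prior points → Category III (4-7).
Level 22 falls in the 21-23 band.
Grid: Level 21-23 × Category III = 52-62 months.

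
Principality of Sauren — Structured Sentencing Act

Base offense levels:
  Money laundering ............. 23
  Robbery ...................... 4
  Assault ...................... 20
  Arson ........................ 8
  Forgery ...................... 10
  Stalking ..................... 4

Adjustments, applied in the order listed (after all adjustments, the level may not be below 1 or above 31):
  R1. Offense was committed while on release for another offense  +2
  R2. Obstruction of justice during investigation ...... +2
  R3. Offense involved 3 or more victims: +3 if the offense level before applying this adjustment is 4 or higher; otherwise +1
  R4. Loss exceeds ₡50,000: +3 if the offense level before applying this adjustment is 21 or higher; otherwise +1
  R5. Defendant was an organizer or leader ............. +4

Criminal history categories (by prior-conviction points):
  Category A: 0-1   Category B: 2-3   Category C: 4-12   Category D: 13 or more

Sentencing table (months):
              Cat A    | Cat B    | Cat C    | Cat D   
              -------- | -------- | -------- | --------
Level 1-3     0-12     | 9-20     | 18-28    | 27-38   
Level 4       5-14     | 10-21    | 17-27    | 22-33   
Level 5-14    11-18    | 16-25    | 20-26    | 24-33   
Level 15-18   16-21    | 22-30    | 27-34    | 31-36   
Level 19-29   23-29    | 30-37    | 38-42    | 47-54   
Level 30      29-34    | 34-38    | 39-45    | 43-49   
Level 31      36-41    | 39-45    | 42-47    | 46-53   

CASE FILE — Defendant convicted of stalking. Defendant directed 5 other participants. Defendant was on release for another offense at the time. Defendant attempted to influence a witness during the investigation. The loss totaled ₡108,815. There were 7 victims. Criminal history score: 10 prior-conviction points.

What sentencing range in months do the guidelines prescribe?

27-34 months

Base offense level for stalking: 4.
R1 applies: 4 + 2 = 6.
R2 applies: 6 + 2 = 8.
R3 applies (level before this adjustment is 8 ≥ 4, so +3): 8 + 3 = 11.
R4 applies (level before this adjustment is 11 < 21, so +1): 11 + 1 = 12.
R5 applies: 12 + 4 = 16.
Final offense level: 16.
Criminal history: 10 prior points → Category C (4-12).
Level 16 falls in the 15-18 band.
Grid: Level 15-18 × Category C = 27-34 months.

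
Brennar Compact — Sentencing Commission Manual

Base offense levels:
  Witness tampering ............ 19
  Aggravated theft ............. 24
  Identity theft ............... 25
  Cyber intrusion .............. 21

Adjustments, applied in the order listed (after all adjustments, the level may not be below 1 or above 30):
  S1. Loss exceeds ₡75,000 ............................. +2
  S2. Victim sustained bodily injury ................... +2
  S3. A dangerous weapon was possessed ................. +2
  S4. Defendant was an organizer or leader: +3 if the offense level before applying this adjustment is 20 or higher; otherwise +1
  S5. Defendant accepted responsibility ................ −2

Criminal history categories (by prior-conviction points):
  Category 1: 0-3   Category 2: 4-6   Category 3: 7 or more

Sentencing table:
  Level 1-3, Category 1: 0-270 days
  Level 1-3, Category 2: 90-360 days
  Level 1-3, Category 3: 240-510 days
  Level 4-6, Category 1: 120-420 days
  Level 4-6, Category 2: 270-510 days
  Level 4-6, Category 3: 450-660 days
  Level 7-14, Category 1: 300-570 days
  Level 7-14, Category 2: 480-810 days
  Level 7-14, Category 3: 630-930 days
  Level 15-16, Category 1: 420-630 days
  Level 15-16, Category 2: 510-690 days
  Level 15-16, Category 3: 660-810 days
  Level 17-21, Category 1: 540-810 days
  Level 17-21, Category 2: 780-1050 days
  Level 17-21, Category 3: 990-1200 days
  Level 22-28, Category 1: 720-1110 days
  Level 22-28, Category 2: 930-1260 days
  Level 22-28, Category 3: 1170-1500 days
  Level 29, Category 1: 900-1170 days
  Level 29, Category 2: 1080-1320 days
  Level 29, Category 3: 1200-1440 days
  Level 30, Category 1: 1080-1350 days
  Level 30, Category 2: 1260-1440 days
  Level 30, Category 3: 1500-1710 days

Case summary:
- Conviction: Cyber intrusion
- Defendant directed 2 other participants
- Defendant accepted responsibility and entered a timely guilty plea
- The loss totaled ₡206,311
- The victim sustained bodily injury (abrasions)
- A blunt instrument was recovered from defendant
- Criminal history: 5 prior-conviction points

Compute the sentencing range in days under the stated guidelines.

Base offense level for cyber intrusion: 21.
S1 applies: 21 + 2 = 23.
S2 applies: 23 + 2 = 25.
S3 applies: 25 + 2 = 27.
S4 applies (level before this adjustment is 27 ≥ 20, so +3): 27 + 3 = 30.
S5 applies: 30 − 2 = 28.
Final offense level: 28.
Criminal history: 5 prior points → Category 2 (4-6).
Level 28 falls in the 22-28 band.
Grid: Level 22-28 × Category 2 = 930-1260 days.

930-1260 days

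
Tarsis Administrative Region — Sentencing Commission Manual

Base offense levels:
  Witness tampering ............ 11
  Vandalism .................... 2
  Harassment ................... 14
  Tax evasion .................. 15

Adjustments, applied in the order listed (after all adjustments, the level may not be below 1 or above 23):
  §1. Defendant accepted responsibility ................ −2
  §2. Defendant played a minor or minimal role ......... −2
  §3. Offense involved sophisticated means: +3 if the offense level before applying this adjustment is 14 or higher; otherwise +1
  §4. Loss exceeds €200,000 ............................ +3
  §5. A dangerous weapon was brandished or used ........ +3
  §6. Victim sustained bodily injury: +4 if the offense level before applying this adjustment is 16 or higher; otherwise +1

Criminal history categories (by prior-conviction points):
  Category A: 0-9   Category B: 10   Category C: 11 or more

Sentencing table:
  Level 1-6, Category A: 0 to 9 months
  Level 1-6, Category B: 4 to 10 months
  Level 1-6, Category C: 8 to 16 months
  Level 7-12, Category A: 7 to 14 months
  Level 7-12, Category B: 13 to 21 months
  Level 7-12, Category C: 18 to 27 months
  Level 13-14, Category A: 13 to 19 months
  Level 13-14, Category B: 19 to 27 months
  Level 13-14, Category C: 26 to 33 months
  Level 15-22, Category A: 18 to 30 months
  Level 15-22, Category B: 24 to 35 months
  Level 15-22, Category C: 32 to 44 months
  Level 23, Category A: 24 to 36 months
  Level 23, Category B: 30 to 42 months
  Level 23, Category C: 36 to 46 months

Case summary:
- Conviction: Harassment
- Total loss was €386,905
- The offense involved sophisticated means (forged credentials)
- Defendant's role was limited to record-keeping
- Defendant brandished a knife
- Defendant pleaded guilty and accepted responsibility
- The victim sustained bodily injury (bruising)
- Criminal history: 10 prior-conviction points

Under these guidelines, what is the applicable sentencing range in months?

Base offense level for harassment: 14.
§1 applies: 14 − 2 = 12.
§2 applies: 12 − 2 = 10.
§3 applies (level before this adjustment is 10 < 14, so +1): 10 + 1 = 11.
§4 applies: 11 + 3 = 14.
§5 applies: 14 + 3 = 17.
§6 applies (level before this adjustment is 17 ≥ 16, so +4): 17 + 4 = 21.
Final offense level: 21.
Criminal history: 10 prior points → Category B (10).
Level 21 falls in the 15-22 band.
Grid: Level 15-22 × Category B = 24-35 months.

24-35 months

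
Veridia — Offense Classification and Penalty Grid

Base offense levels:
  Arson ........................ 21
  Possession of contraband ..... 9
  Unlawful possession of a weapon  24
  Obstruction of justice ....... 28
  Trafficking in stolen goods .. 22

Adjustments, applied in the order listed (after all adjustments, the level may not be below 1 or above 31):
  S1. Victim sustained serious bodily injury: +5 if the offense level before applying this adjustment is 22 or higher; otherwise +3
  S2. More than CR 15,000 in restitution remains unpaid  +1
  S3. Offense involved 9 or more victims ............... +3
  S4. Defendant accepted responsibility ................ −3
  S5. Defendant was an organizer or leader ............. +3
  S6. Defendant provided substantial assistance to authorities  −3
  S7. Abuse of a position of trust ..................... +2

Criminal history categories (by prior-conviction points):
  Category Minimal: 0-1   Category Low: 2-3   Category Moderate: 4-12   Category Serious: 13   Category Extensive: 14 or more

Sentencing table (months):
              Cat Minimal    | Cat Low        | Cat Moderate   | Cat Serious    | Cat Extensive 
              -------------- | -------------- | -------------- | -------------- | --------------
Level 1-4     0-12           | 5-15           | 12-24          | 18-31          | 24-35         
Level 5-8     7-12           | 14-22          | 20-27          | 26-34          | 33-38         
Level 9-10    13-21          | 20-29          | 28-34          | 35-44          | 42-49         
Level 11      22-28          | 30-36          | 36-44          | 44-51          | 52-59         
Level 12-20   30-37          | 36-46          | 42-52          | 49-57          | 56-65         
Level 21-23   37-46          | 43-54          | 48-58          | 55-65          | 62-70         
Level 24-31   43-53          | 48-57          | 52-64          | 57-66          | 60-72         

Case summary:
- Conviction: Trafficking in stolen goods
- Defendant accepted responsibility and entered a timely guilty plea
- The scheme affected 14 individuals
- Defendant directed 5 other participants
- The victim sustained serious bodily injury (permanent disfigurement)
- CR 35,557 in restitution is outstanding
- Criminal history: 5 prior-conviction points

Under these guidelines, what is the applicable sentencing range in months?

Base offense level for trafficking in stolen goods: 22.
S1 applies (level before this adjustment is 22 ≥ 22, so +5): 22 + 5 = 27.
S2 applies: 27 + 1 = 28.
S3 applies: 28 + 3 = 31.
S4 applies: 31 − 3 = 28.
S5 applies: 28 + 3 = 31.
S7 does not apply.
Final offense level: 31.
Criminal history: 5 prior points → Category Moderate (4-12).
Level 31 falls in the 24-31 band.
Grid: Level 24-31 × Category Moderate = 52-64 months.

52-64 months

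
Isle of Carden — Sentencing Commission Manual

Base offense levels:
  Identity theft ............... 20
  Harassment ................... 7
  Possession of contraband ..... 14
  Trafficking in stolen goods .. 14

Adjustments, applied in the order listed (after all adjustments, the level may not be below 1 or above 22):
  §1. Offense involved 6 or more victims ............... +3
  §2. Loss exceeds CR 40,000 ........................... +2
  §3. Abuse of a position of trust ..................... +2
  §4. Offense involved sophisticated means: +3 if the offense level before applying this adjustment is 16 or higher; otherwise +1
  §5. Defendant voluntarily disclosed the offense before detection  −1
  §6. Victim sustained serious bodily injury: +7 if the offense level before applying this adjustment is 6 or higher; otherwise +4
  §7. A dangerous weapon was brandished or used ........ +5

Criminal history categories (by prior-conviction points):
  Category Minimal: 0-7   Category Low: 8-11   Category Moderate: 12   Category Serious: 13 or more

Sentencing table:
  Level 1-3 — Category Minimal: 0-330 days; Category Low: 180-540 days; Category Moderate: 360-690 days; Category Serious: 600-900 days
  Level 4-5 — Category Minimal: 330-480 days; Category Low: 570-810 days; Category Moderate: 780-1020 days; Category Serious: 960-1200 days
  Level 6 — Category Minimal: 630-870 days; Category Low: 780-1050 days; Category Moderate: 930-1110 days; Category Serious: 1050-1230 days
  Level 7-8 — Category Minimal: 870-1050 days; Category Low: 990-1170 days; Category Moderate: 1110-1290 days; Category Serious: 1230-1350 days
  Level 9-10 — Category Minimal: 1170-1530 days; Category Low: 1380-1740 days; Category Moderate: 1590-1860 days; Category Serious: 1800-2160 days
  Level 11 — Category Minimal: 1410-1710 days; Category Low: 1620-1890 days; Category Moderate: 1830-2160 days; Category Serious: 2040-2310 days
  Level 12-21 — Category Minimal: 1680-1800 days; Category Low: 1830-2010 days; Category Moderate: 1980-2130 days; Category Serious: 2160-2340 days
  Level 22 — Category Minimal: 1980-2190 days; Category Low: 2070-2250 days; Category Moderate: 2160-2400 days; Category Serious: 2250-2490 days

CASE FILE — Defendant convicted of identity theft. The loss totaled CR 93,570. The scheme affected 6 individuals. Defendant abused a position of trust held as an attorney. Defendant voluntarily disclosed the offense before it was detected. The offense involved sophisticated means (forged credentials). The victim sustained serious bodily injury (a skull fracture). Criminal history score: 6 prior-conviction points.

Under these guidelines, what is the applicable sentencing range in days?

Base offense level for identity theft: 20.
§1 applies: 20 + 3 = 23.
§2 applies: 23 + 2 = 25.
§3 applies: 25 + 2 = 27.
§4 applies (level before this adjustment is 27 ≥ 16, so +3): 27 + 3 = 30.
§5 applies: 30 − 1 = 29.
§6 applies (level before this adjustment is 29 ≥ 6, so +7): 29 + 7 = 36.
Level 36 exceeds the maximum of 22; capped at 22.
Final offense level: 22.
Criminal history: 6 prior points → Category Minimal (0-7).
Level 22 falls in the 22 band.
Grid: Level 22 × Category Minimal = 1980-2190 days.

1980-2190 days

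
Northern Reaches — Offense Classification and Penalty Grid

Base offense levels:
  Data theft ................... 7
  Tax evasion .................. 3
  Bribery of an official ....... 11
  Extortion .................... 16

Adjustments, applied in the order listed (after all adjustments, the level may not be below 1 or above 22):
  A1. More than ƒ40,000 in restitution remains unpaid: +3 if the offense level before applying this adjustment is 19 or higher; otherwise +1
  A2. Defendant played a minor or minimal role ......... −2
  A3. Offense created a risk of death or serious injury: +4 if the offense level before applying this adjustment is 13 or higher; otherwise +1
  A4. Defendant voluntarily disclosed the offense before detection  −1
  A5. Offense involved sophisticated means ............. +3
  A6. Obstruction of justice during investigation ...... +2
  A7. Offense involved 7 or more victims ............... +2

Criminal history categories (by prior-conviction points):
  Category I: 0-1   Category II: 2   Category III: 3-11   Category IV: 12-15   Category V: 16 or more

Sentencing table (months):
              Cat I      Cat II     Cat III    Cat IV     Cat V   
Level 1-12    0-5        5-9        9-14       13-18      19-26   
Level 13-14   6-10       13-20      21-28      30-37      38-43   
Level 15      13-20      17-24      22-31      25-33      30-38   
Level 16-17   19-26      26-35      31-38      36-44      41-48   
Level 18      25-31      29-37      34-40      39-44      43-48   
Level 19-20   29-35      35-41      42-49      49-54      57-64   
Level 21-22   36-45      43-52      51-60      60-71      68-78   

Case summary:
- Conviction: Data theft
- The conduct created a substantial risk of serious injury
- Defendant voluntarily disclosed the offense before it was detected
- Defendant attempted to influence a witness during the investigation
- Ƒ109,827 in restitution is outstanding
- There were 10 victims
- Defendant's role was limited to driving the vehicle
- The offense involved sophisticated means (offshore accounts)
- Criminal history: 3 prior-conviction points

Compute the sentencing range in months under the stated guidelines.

21-28 months

Base offense level for data theft: 7.
A1 applies (level before this adjustment is 7 < 19, so +1): 7 + 1 = 8.
A2 applies: 8 − 2 = 6.
A3 applies (level before this adjustment is 6 < 13, so +1): 6 + 1 = 7.
A4 applies: 7 − 1 = 6.
A5 applies: 6 + 3 = 9.
A6 applies: 9 + 2 = 11.
A7 applies: 11 + 2 = 13.
Final offense level: 13.
Criminal history: 3 prior points → Category III (3-11).
Level 13 falls in the 13-14 band.
Grid: Level 13-14 × Category III = 21-28 months.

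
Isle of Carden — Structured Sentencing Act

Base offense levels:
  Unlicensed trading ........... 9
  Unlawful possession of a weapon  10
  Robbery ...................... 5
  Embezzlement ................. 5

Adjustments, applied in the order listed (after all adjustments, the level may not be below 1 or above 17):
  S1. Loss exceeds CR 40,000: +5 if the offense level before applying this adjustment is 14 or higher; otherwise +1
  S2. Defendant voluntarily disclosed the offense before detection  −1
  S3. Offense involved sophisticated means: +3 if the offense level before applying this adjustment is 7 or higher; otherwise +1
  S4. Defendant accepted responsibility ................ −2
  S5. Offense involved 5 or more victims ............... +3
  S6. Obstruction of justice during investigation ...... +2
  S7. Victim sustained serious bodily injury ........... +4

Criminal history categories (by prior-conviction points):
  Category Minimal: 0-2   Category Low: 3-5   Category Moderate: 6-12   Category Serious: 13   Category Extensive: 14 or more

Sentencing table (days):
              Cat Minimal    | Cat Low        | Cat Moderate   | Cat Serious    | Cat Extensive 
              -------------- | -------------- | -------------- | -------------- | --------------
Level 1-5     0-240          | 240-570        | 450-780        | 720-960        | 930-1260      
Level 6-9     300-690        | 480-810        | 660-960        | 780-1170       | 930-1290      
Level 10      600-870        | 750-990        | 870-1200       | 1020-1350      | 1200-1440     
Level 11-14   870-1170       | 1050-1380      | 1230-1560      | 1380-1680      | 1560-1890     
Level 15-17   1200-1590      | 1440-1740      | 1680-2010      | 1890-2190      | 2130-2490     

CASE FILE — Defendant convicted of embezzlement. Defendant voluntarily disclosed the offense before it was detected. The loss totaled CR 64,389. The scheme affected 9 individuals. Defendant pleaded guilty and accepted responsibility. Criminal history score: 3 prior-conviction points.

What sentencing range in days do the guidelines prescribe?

Base offense level for embezzlement: 5.
S1 applies (level before this adjustment is 5 < 14, so +1): 5 + 1 = 6.
S2 applies: 6 − 1 = 5.
S3 does not apply.
S4 applies: 5 − 2 = 3.
S5 applies: 3 + 3 = 6.
S6 does not apply.
Final offense level: 6.
Criminal history: 3 prior points → Category Low (3-5).
Level 6 falls in the 6-9 band.
Grid: Level 6-9 × Category Low = 480-810 days.

480-810 days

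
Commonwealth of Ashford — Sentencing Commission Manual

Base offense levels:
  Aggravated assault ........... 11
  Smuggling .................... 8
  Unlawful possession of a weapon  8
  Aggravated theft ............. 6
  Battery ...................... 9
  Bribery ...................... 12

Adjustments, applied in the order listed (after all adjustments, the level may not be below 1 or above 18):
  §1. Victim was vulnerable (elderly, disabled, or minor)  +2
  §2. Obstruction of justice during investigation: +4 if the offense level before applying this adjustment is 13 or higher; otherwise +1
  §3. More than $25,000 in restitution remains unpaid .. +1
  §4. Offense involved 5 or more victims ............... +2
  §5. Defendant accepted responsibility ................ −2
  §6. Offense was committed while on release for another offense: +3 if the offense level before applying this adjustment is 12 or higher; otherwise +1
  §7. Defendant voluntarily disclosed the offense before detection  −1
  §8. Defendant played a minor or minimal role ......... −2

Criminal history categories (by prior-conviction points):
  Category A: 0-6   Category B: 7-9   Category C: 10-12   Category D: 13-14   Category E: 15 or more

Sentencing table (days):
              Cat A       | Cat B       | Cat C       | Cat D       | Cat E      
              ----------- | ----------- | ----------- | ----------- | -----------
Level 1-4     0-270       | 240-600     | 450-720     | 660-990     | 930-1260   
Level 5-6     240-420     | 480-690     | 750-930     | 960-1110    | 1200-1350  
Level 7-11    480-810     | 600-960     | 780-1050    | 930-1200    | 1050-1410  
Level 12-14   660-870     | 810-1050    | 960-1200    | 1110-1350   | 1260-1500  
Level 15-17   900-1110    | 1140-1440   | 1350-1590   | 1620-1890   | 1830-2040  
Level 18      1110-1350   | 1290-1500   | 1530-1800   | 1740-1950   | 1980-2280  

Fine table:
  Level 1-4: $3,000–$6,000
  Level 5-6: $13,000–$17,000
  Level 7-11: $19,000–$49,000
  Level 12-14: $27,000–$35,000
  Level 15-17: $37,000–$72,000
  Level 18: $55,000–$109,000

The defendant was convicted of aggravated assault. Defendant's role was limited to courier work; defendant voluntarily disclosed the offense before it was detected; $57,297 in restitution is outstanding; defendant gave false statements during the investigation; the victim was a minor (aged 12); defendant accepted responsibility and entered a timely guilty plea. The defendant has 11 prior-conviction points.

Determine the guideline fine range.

Base offense level for aggravated assault: 11.
§1 applies: 11 + 2 = 13.
§2 applies (level before this adjustment is 13 ≥ 13, so +4): 13 + 4 = 17.
§3 applies: 17 + 1 = 18.
§5 applies: 18 − 2 = 16.
§6 does not apply.
§7 applies: 16 − 1 = 15.
§8 applies: 15 − 2 = 13.
Final offense level: 13.
Level 13 falls in the 12-14 band.
Fine table: Level 12-14 → $27,000–$35,000.

$27,000–$35,000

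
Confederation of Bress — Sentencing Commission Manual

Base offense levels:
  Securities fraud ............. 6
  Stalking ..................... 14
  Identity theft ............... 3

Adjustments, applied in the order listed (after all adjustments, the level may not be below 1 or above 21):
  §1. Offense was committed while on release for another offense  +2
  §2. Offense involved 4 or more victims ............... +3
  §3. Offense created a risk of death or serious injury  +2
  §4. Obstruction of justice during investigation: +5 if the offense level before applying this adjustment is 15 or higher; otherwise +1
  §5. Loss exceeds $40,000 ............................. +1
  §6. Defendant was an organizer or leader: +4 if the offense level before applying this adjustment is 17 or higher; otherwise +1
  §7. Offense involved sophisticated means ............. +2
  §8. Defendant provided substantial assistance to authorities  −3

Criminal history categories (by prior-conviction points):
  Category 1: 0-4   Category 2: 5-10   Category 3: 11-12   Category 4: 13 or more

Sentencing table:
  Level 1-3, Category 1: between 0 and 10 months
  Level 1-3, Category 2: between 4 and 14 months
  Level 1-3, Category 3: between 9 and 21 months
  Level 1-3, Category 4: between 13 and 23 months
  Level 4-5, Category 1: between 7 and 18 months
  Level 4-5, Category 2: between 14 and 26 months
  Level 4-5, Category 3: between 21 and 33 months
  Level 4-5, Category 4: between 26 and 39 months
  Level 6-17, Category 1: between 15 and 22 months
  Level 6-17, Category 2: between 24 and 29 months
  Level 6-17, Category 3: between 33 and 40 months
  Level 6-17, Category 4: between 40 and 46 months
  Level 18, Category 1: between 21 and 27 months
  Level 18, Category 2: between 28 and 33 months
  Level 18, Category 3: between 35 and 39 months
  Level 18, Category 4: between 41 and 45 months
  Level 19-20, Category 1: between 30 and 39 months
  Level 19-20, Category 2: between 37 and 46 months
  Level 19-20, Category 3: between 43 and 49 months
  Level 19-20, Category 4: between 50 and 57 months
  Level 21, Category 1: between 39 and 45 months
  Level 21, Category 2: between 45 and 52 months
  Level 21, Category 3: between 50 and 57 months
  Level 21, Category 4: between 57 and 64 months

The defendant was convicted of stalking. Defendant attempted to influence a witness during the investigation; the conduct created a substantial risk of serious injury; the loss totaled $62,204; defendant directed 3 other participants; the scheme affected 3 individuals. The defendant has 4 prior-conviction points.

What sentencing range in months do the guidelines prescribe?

Base offense level for stalking: 14.
§1 does not apply.
§2 does not apply.
§3 applies: 14 + 2 = 16.
§4 applies (level before this adjustment is 16 ≥ 15, so +5): 16 + 5 = 21.
§5 applies: 21 + 1 = 22.
§6 applies (level before this adjustment is 22 ≥ 17, so +4): 22 + 4 = 26.
Level 26 exceeds the maximum of 21; capped at 21.
Final offense level: 21.
Criminal history: 4 prior points → Category 1 (0-4).
Level 21 falls in the 21 band.
Grid: Level 21 × Category 1 = 39-45 months.

39-45 months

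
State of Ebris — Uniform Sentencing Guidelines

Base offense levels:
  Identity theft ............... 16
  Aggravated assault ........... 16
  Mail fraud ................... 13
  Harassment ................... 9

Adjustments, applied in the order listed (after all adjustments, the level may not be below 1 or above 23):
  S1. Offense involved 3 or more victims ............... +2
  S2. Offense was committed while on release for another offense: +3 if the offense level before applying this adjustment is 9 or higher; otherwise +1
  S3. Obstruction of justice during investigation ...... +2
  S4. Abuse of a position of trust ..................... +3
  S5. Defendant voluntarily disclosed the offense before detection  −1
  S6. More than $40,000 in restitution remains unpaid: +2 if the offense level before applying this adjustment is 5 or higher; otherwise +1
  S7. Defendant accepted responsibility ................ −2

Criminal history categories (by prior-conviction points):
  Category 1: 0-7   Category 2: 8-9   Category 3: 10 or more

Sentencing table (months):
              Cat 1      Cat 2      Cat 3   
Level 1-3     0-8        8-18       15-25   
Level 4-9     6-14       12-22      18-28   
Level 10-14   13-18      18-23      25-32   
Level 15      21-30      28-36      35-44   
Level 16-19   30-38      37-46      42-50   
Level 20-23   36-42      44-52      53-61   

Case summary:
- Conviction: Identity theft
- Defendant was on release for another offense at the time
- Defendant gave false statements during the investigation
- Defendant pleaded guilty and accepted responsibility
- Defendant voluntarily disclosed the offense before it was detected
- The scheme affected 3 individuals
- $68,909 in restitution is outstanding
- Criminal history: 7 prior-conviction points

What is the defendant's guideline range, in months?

Base offense level for identity theft: 16.
S1 applies: 16 + 2 = 18.
S2 applies (level before this adjustment is 18 ≥ 9, so +3): 18 + 3 = 21.
S3 applies: 21 + 2 = 23.
S4 does not apply.
S5 applies: 23 − 1 = 22.
S6 applies (level before this adjustment is 22 ≥ 5, so +2): 22 + 2 = 24.
S7 applies: 24 − 2 = 22.
Final offense level: 22.
Criminal history: 7 prior points → Category 1 (0-7).
Level 22 falls in the 20-23 band.
Grid: Level 20-23 × Category 1 = 36-42 months.

36-42 months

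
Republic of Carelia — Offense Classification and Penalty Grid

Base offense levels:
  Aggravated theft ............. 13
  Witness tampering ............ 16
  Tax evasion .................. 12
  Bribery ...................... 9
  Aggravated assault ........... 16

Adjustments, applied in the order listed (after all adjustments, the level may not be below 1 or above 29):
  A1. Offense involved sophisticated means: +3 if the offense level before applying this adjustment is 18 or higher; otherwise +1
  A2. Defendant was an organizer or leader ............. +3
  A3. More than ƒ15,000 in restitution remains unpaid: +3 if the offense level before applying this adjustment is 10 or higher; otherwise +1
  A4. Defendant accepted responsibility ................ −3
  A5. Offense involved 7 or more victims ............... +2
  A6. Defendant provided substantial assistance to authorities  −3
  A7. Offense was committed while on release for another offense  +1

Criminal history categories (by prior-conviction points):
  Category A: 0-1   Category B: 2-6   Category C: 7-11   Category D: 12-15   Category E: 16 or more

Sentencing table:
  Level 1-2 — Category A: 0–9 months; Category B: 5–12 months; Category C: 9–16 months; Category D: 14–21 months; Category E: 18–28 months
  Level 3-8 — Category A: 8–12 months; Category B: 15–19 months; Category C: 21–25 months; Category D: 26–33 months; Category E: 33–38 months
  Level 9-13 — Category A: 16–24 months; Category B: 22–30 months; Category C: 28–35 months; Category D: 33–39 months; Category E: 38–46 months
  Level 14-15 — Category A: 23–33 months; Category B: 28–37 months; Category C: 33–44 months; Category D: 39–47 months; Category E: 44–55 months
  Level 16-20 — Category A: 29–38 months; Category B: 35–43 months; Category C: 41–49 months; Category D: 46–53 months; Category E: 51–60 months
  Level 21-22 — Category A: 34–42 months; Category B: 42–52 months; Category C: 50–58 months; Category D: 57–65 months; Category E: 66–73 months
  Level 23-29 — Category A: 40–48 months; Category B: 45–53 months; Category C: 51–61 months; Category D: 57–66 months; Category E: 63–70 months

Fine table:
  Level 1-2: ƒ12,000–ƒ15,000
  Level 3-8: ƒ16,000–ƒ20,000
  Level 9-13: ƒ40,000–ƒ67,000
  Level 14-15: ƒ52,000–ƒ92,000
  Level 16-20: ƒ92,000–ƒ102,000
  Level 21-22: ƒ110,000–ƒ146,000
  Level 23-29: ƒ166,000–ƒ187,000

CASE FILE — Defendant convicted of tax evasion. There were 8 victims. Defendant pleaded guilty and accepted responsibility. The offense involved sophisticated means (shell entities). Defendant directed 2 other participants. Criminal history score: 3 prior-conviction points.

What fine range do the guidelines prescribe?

ƒ52,000–ƒ92,000

Base offense level for tax evasion: 12.
A1 applies (level before this adjustment is 12 < 18, so +1): 12 + 1 = 13.
A2 applies: 13 + 3 = 16.
A3 does not apply.
A4 applies: 16 − 3 = 13.
A5 applies: 13 + 2 = 15.
A6 does not apply.
A7 does not apply.
Final offense level: 15.
Level 15 falls in the 14-15 band.
Fine table: Level 14-15 → ƒ52,000–ƒ92,000.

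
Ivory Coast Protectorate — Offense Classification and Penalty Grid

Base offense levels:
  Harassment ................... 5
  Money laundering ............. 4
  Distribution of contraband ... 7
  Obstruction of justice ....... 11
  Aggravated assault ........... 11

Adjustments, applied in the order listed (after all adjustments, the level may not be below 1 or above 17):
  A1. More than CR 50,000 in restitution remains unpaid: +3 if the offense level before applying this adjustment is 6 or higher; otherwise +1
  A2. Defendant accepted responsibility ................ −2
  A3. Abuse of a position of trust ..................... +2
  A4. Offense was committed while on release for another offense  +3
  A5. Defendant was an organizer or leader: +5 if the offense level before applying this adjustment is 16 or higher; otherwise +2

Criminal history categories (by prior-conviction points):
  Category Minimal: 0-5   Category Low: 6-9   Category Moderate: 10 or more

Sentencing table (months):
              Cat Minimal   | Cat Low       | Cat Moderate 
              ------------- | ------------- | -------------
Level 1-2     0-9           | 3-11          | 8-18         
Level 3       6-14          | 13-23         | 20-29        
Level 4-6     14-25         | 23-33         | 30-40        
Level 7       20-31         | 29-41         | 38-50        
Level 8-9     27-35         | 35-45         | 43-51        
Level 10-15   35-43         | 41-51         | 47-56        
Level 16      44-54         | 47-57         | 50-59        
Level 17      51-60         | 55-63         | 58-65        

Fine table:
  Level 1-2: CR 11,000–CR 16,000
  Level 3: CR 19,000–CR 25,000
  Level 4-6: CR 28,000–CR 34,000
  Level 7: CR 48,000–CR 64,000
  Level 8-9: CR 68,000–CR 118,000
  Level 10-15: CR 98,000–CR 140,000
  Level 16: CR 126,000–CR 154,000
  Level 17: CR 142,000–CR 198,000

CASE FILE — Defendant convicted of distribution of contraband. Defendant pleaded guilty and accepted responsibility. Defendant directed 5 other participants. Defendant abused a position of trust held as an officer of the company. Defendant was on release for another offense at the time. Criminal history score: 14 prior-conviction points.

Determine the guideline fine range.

Base offense level for distribution of contraband: 7.
A1 does not apply.
A2 applies: 7 − 2 = 5.
A3 applies: 5 + 2 = 7.
A4 applies: 7 + 3 = 10.
A5 applies (level before this adjustment is 10 < 16, so +2): 10 + 2 = 12.
Final offense level: 12.
Level 12 falls in the 10-15 band.
Fine table: Level 10-15 → CR 98,000–CR 140,000.

CR 98,000–CR 140,000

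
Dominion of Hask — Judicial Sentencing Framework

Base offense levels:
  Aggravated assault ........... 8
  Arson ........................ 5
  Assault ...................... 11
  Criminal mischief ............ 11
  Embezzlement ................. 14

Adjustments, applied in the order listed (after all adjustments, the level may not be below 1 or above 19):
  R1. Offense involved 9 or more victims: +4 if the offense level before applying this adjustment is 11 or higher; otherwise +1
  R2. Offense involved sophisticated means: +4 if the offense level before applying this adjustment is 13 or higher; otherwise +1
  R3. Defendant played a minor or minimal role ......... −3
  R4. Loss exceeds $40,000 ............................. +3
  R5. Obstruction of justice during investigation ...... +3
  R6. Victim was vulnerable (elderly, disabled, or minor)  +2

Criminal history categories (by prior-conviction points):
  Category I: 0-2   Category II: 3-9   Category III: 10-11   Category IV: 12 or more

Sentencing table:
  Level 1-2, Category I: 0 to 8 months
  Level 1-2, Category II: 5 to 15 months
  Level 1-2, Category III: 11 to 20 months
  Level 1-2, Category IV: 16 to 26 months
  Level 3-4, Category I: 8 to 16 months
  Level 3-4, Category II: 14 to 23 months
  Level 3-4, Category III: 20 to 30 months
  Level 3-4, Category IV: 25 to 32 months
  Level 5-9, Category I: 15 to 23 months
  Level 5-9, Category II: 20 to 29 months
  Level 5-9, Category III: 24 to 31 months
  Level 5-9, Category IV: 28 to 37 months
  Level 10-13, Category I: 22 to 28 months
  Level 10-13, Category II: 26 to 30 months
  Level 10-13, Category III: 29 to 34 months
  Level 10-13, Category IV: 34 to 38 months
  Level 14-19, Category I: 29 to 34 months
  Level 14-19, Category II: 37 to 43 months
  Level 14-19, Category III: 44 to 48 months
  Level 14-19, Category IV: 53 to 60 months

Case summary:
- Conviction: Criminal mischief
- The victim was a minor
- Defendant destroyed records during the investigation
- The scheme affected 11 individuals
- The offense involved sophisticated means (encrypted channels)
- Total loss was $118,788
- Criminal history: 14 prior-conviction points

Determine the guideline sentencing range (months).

Base offense level for criminal mischief: 11.
R1 applies (level before this adjustment is 11 ≥ 11, so +4): 11 + 4 = 15.
R2 applies (level before this adjustment is 15 ≥ 13, so +4): 15 + 4 = 19.
R3 does not apply.
R4 applies: 19 + 3 = 22.
R5 applies: 22 + 3 = 25.
R6 applies: 25 + 2 = 27.
Level 27 exceeds the maximum of 19; capped at 19.
Final offense level: 19.
Criminal history: 14 prior points → Category IV (12+).
Level 19 falls in the 14-19 band.
Grid: Level 14-19 × Category IV = 53-60 months.

53-60 months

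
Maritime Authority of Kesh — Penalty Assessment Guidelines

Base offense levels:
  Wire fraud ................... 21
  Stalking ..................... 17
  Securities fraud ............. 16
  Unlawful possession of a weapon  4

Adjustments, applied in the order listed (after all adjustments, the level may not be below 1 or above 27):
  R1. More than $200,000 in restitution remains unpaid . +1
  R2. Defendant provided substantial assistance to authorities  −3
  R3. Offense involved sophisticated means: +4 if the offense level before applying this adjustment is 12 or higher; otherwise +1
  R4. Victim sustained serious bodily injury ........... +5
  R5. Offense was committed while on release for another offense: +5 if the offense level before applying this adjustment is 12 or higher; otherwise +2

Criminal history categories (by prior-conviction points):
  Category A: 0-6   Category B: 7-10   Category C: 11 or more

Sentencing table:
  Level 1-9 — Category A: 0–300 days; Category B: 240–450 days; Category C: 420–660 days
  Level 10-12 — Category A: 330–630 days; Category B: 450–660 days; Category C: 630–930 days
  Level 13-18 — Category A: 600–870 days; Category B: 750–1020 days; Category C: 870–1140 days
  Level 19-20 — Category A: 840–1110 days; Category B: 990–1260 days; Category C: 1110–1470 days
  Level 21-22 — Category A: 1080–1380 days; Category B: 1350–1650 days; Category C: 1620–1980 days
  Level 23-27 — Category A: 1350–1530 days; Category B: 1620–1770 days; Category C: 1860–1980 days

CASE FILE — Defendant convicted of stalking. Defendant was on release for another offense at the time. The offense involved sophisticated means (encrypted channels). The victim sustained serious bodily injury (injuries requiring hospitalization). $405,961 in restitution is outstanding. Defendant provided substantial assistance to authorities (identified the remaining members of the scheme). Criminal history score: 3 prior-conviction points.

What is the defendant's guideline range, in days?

1350-1530 days

Base offense level for stalking: 17.
R1 applies: 17 + 1 = 18.
R2 applies: 18 − 3 = 15.
R3 applies (level before this adjustment is 15 ≥ 12, so +4): 15 + 4 = 19.
R4 applies: 19 + 5 = 24.
R5 applies (level before this adjustment is 24 ≥ 12, so +5): 24 + 5 = 29.
Level 29 exceeds the maximum of 27; capped at 27.
Final offense level: 27.
Criminal history: 3 prior points → Category A (0-6).
Level 27 falls in the 23-27 band.
Grid: Level 23-27 × Category A = 1350-1530 days.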